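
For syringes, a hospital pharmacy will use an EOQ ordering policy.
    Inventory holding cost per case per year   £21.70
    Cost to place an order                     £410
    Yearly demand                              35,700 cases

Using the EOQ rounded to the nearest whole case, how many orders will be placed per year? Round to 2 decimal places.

30.75 orders per year

2DS/H = 2·35,700·410/21.7 = 1,349,032.26
EOQ = √1,349,032.26 ≈ 1,161.48 → Q = 1,161
Orders per year = D/Q = 35,700 / 1,161 = 30.749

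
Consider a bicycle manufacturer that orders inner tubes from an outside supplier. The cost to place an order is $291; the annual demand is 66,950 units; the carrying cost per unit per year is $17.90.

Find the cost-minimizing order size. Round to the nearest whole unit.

1,475 units

Optimal lot size Q* = (2 × 66,950 × $291 / $17.9)^½ ≈ 1,475.40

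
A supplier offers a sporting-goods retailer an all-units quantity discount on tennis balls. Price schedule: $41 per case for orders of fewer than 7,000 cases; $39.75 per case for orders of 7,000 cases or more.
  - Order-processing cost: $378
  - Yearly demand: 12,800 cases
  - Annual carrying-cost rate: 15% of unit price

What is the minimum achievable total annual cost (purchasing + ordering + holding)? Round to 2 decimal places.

$530,359.95

H₁ = 15%×$41 = $6.1500;  H₂ = 15%×$39.75 = $5.9625
EOQ₁ = √(2×12,800×378/6.1500) = 1,254.38  (< 7,000, feasible at tier 1)
EOQ₂ = √(2×12,800×378/5.9625) = 1,273.95  (< 7,000 → use Q = 7,000 at tier-2 price)
TC(tier 1 (EOQ₁), Q≈1,254.4) = $532,514.42
TC(tier 2, Q≈7,000.0) = $530,359.95
Minimum at tier 2: $530,359.95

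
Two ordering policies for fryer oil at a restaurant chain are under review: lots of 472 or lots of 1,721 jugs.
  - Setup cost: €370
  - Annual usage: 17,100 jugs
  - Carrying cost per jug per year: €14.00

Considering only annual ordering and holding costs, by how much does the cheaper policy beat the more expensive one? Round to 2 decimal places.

For each Q, cost = (D/Q)·S + (Q/2)·H.
TC(472) = (17,100/472)×370 + (472/2)×14 = €16,708.66
TC(1,721) = (17,100/1,721)×370 + (1,721/2)×14 = €15,723.35
Lots of 1,721 are cheaper by €985.31.

€985.31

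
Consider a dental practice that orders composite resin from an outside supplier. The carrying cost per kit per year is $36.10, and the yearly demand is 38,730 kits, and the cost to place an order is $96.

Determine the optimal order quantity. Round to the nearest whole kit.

454 kits

2DS/H = 2·38,730·96/36.1 = 205,987.81
EOQ = √205,987.81 ≈ 453.86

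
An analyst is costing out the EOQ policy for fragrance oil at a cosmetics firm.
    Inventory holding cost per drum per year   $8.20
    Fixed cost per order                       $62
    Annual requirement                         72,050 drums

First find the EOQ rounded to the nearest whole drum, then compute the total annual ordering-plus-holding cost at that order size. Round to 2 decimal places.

EOQ = √(2DS/H) = √(2 × 72,050 × 62 / 8.2)
    = √(1,089,536.59) ≈ 1,043.81 → Q = 1,044 drums
Ordering: D/Q × S = 72,050/1,044 × $62 = $4,278.83
Holding:  Q/2 × H = 1,044/2 × $8.2 = $4,280.40
Total = $4,278.83 + $4,280.40 = $8,559.23

$8,559.23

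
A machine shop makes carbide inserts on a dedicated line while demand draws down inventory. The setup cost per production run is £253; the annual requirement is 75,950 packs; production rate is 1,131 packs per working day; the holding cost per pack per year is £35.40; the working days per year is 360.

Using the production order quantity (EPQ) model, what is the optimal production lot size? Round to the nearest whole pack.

Daily demand d = 75,950/360 = 210.972; p = 1131; 1 − d/p = 0.81346
EPQ = √(2DS / (H(1 − d/p)))
    = √(2 × 75,950 × 253 / (35.4 × 0.81346)) ≈ 1,155.23

1,155 packs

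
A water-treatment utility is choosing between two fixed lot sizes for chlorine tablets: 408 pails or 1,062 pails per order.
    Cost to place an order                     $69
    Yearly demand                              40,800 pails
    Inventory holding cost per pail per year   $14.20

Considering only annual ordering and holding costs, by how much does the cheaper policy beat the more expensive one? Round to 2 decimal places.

For each Q, cost = (D/Q)·S + (Q/2)·H.
TC(408) = (40,800/408)×69 + (408/2)×14.2 = $9,796.80
TC(1,062) = (40,800/1,062)×69 + (1,062/2)×14.2 = $10,191.05
Lots of 408 are cheaper by $394.25.

$394.25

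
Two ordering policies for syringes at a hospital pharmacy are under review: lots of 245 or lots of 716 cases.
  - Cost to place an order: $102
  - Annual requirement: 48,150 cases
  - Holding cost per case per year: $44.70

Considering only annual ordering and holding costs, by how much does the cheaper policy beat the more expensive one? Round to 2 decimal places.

$2,659.91

For each Q, cost = (D/Q)·S + (Q/2)·H.
TC(245) = (48,150/245)×102 + (245/2)×44.7 = $25,521.87
TC(716) = (48,150/716)×102 + (716/2)×44.7 = $22,861.96
Cheaper: Q = 716.  Difference = $2,659.91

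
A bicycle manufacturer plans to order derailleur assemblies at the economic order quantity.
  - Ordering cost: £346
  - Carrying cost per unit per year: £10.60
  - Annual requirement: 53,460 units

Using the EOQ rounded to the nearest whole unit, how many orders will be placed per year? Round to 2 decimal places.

28.62 orders per year

Q* = √(2·D·S / H) = √(2·53,460·346 / 10.6) = √3,490,030.2 ≈ 1,868.16 → Q = 1,868
Orders per year = D/Q = 53,460 / 1,868 = 28.619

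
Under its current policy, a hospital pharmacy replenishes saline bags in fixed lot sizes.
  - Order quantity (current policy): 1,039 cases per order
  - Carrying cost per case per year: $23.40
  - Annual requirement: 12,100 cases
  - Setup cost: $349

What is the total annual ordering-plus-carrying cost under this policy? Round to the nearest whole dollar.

Annual ordering cost = (D/Q)·S = (12,100/1,039) × 349 = $4,064.39
Annual holding cost  = (Q/2)·H = (1,039/2) × 23.4 = $12,156.30
Total = $4,064.39 + $12,156.30 = $16,220.69

$16,221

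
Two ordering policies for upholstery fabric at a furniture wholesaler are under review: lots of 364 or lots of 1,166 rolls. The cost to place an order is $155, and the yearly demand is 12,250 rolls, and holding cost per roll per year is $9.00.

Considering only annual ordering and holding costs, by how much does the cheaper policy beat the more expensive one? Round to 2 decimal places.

$21.08

Annual cost at Q: ordering D·S/Q plus holding Q·H/2.
TC(364) = (12,250/364)×155 + (364/2)×9 = $6,854.35
TC(1,166) = (12,250/1,166)×155 + (1,166/2)×9 = $6,875.43
Cheaper: Q = 364.  Difference = $21.08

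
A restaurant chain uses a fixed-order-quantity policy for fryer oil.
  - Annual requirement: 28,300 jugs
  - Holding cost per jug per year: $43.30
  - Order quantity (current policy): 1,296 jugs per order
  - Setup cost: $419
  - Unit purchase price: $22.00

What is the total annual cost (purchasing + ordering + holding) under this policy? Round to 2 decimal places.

$659,807.86

Ordering: D/Q × S = 28,300/1,296 × $419 = $9,149.46
Holding:  Q/2 × H = 1,296/2 × $43.3 = $28,058.40
Purchase cost = D·C = 28,300 × 22 = $622,600.00
Total = $9,149.46 + $28,058.40 + $622,600.00 = $659,807.86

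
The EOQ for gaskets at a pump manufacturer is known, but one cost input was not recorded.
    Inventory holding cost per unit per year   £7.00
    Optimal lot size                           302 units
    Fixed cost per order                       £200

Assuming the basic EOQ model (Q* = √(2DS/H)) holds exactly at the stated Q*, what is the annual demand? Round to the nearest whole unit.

1,596 units per year

Since Q* = (2DS/H)^½, squaring gives Q*²·H = 2DS.
D = Q²H / (2S) = 302² × 7 / (2 × 200) = 1,596.07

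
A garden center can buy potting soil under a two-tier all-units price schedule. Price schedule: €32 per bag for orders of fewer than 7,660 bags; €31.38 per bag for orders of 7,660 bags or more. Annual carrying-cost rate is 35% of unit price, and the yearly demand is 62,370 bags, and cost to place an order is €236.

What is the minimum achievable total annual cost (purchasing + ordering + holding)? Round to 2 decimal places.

€2,001,157.07

H₁ = 35%×€32 = €11.2000;  H₂ = 35%×€31.38 = €10.9830
EOQ₁ = √(2×62,370×236/11.2000) = 1,621.25  (< 7,660, feasible at tier 1)
EOQ₂ = √(2×62,370×236/10.9830) = 1,637.19  (< 7,660 → use Q = 7,660 at tier-2 price)
TC(tier 1 (EOQ₁), Q≈1,621.2) = €2,013,997.99
TC(tier 2, Q≈7,660.0) = €2,001,157.07
Minimum at tier 2: €2,001,157.07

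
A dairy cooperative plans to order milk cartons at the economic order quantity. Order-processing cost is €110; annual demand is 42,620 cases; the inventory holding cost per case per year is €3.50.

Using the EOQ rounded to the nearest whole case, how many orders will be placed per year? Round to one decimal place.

EOQ = √(2DS/H) = √(2 × 42,620 × 110 / 3.5)
    = √(2,678,971.43) ≈ 1,636.76 → Q = 1,637
Orders per year = D/Q = 42,620 / 1,637 = 26.035

26.0 orders per year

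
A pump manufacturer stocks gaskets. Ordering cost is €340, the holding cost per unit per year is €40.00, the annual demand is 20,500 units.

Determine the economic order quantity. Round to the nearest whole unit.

2DS/H = 2·20,500·340/40 = 348,500.00
EOQ = √348,500.00 ≈ 590.34

590 units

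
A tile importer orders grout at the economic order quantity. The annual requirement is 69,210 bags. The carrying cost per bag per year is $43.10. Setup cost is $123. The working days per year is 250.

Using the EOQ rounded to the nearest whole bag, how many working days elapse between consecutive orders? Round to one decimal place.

2.3 days

EOQ = √(2DS/H) = √(2 × 69,210 × 123 / 43.1)
    = √(395,026.91) ≈ 628.51 → Q = 629 bags
Cycle time = (working days × Q)/D = (250 × 629) / 69,210 = 2.272 days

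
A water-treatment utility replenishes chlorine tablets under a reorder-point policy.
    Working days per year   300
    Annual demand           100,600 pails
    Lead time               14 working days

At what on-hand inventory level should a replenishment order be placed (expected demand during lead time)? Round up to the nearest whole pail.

4,695 pails

Daily demand d = 100,600 / 300 = 335.333 pails/day
Demand during lead time = 335.333 × 14 = 4,694.67
Reorder point = 4,694.67 → round up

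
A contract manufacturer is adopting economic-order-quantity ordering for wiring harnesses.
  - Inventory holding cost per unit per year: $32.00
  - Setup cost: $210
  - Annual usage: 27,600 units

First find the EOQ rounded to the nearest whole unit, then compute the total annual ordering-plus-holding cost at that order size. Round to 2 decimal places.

Q* = √(2·D·S / H) = √(2·27,600·210 / 32) = √362,250.0 ≈ 601.87 → Q = 602 units
Annual ordering cost = (D/Q)·S = (27,600/602) × 210 = $9,627.91
Annual holding cost  = (Q/2)·H = (602/2) × 32 = $9,632.00
Total = $9,627.91 + $9,632.00 = $19,259.91

$19,259.91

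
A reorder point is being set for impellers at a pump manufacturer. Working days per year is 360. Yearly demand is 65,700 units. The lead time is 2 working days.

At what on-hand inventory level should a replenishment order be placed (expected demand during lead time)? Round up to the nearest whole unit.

Daily demand d = 65,700 / 360 = 182.500 units/day
Demand during lead time = 182.500 × 2 = 365.00
Reorder point = 365.00 → round up

365 units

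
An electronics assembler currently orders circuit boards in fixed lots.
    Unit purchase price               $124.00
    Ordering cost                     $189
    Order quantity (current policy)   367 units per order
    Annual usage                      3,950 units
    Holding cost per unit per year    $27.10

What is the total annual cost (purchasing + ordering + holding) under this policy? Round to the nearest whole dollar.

$496,807

Annual ordering cost = (D/Q)·S = (3,950/367) × 189 = $2,034.20
Annual holding cost  = (Q/2)·H = (367/2) × 27.1 = $4,972.85
Purchase cost = D·C = 3,950 × 124 = $489,800.00
Total = $2,034.20 + $4,972.85 + $489,800.00 = $496,807.05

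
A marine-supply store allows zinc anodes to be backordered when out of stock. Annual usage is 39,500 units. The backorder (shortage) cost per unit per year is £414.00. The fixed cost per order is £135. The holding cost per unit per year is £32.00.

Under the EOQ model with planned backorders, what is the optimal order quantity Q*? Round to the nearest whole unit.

599 units

Q* = √(2DS/H) · √((H + b)/b)
   = √(2 × 39,500 × 135 / 32) · √((32 + 414) / 414)
   = 577.305 × 1.0379 ≈ 599.20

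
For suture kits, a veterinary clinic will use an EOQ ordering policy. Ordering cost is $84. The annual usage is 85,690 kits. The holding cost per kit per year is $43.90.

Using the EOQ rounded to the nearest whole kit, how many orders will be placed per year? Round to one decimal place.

Q* = √(2·D·S / H) = √(2·85,690·84 / 43.9) = √327,925.3 ≈ 572.65 → Q = 573
N = D/Q = 85,690/573 ≈ 149.546 orders/yr

149.5 orders per year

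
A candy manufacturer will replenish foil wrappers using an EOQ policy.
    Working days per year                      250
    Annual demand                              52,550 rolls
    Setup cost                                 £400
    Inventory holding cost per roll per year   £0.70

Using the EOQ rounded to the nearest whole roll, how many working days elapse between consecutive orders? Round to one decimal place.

Q* = √(2·D·S / H) = √(2·52,550·400 / 0.7) = √60,057,142.9 ≈ 7,749.65 → Q = 7,750 rolls
T = Q/D × 250 days = 7,750/52,550 × 250 = 36.870 days

36.9 days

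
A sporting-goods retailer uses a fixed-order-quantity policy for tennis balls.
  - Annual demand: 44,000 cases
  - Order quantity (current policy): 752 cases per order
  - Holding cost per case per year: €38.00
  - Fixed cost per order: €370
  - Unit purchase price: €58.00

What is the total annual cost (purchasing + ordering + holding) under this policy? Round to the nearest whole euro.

€2,587,937

Ordering: D/Q × S = 44,000/752 × €370 = €21,648.94
Holding:  Q/2 × H = 752/2 × €38 = €14,288.00
Purchase cost = D·C = 44,000 × 58 = €2,552,000.00
Total = €21,648.94 + €14,288.00 + €2,552,000.00 = €2,587,936.94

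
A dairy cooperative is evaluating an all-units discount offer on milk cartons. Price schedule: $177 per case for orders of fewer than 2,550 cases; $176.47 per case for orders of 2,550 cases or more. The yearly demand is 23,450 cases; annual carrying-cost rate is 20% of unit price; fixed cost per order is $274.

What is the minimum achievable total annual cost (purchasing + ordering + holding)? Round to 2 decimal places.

$4,171,978.65

H₁ = 20%×$177 = $35.4000;  H₂ = 20%×$176.47 = $35.2940
EOQ₁ = √(2×23,450×274/35.4000) = 602.50  (< 2,550, feasible at tier 1)
EOQ₂ = √(2×23,450×274/35.2940) = 603.41  (< 2,550 → use Q = 2,550 at tier-2 price)
TC(tier 1 (EOQ₁), Q≈602.5) = $4,171,978.65
TC(tier 2, Q≈2,550.0) = $4,185,741.08
Minimum at tier 1 (EOQ₁): $4,171,978.65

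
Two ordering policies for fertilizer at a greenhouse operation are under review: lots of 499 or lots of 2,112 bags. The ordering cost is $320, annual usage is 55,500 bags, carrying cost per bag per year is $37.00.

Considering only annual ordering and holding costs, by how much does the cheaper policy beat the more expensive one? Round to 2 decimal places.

TC(Q) = (D/Q)S + (Q/2)H
TC(499) = (55,500/499)×320 + (499/2)×37 = $44,822.68
TC(2,112) = (55,500/2,112)×320 + (2,112/2)×37 = $47,481.09
Cheaper: Q = 499.  Difference = $2,658.41

$2,658.41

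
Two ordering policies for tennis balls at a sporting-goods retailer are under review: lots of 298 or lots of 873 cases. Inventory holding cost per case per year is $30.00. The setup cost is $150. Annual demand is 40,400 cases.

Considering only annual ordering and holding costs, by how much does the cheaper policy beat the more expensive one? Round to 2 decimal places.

$4,768.99

Annual cost at Q: ordering D·S/Q plus holding Q·H/2.
TC(298) = (40,400/298)×150 + (298/2)×30 = $24,805.57
TC(873) = (40,400/873)×150 + (873/2)×30 = $20,036.58
|ΔTC| = |$24,805.57 − $20,036.58| = $4,768.99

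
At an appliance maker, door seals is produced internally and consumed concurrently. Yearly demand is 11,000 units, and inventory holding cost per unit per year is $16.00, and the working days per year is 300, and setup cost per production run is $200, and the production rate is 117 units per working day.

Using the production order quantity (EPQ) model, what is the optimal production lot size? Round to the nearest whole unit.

Daily demand d = 11,000/300 = 36.667; p = 117; 1 − d/p = 0.68661
EPQ = √(2DS / (H(1 − d/p)))
    = √(2 × 11,000 × 200 / (16 × 0.68661)) ≈ 632.87

633 units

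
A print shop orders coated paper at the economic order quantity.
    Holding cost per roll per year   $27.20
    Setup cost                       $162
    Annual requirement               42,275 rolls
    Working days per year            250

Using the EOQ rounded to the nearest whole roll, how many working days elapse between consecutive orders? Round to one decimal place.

4.2 days

EOQ = √(2DS/H) = √(2 × 42,275 × 162 / 27.2)
    = √(503,569.85) ≈ 709.63 → Q = 710 rolls
Days between orders = 250 / (D/Q) = 250 / 59.542 ≈ 4.199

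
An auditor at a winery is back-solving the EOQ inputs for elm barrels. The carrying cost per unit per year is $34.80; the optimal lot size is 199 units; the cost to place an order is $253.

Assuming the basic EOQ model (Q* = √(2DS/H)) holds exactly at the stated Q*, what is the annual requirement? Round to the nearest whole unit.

Since Q* = (2DS/H)^½, squaring gives Q*²·H = 2DS.
D = Q²H / (2S) = 199² × 34.8 / (2 × 253) = 2,723.55

2,724 units per year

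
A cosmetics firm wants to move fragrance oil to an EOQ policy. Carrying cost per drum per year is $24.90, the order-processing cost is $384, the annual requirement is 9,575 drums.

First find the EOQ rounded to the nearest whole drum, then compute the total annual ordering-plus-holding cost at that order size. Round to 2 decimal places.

$13,531.62

Q* = √(2·D·S / H) = √(2·9,575·384 / 24.9) = √295,325.3 ≈ 543.44 → Q = 543 drums
Annual ordering cost = (D/Q)·S = (9,575/543) × 384 = $6,771.27
Annual holding cost  = (Q/2)·H = (543/2) × 24.9 = $6,760.35
Total = $6,771.27 + $6,760.35 = $13,531.62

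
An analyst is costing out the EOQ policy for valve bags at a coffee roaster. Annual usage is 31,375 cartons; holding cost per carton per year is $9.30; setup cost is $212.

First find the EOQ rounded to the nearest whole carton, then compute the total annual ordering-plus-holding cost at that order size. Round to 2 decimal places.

2DS/H = 2·31,375·212/9.3 = 1,430,430.11
EOQ = √1,430,430.11 ≈ 1,196.01 → Q = 1,196 cartons
Orders/yr = 31,375/1,196 = 26.233; ordering cost = 26.233 × $212 = $5,561.45
Average inventory = 1,196/2 = 598; holding cost = 598 × $9.3 = $5,561.40
Total = $5,561.45 + $5,561.40 = $11,122.85

$11,122.85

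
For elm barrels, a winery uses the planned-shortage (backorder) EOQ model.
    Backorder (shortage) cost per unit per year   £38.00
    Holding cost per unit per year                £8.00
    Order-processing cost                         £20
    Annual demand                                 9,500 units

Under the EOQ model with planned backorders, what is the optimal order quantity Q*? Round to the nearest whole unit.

Q* = √(2DS/H) · √((H + b)/b)
   = √(2 × 9,500 × 20 / 8) · √((8 + 38) / 38)
   = 217.945 × 1.1002 ≈ 239.79

240 units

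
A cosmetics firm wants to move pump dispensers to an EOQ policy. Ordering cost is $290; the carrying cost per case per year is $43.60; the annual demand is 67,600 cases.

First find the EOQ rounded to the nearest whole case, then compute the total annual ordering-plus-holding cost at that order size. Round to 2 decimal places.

Optimal lot size Q* = (2 × 67,600 × $290 / $43.6)^½ ≈ 948.30 → Q = 948 cases
Annual ordering cost = (D/Q)·S = (67,600/948) × 290 = $20,679.32
Annual holding cost  = (Q/2)·H = (948/2) × 43.6 = $20,666.40
Total = $20,679.32 + $20,666.40 = $41,345.72

$41,345.72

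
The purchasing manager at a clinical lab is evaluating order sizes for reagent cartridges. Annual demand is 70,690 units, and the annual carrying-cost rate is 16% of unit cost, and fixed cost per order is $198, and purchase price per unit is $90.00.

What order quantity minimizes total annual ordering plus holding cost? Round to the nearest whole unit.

H = i·C = 0.16 × $90 = $14.4000 per unit-year
EOQ = √(2DS/H) = √(2 × 70,690 × 198 / 14.4)
    = √(1,943,975.00) ≈ 1,394.27

1,394 units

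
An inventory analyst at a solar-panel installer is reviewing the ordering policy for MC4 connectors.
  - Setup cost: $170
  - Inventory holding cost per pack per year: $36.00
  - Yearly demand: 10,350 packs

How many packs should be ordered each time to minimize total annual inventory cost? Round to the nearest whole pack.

2DS/H = 2·10,350·170/36 = 97,750.00
EOQ = √97,750.00 ≈ 312.65

313 packs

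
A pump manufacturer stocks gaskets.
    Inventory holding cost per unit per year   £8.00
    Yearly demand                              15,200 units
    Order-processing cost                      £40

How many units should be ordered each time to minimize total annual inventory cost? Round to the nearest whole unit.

2DS/H = 2·15,200·40/8 = 152,000.00
EOQ = √152,000.00 ≈ 389.87

390 units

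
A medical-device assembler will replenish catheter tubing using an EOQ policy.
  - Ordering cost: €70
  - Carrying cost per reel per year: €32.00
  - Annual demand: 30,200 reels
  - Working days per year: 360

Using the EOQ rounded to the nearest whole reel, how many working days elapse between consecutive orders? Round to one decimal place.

4.3 days

2DS/H = 2·30,200·70/32 = 132,125.00
EOQ = √132,125.00 ≈ 363.49 → Q = 363 reels
Days between orders = 360 / (D/Q) = 360 / 83.196 ≈ 4.327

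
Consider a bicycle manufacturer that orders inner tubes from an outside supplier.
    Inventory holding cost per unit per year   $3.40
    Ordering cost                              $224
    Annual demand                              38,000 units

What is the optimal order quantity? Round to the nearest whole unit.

Q* = √(2·D·S / H) = √(2·38,000·224 / 3.4) = √5,007,058.8 ≈ 2,237.65

2,238 units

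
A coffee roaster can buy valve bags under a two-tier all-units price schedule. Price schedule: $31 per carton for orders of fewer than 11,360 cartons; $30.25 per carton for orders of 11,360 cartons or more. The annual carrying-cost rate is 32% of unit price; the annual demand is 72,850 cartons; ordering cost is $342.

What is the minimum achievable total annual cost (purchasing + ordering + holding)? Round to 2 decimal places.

$2,260,888.10

H₁ = 32%×$31 = $9.9200;  H₂ = 32%×$30.25 = $9.6800
EOQ₁ = √(2×72,850×342/9.9200) = 2,241.23  (< 11,360, feasible at tier 1)
EOQ₂ = √(2×72,850×342/9.6800) = 2,268.85  (< 11,360 → use Q = 11,360 at tier-2 price)
TC(tier 1 (EOQ₁), Q≈2,241.2) = $2,280,583.03
TC(tier 2, Q≈11,360.0) = $2,260,888.10
Minimum at tier 2: $2,260,888.10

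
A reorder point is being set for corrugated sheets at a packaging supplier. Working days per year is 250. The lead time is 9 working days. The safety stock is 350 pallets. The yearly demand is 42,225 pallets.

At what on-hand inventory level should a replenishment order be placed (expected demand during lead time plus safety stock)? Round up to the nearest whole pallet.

Daily demand d = 42,225 / 250 = 168.900 pallets/day
Demand during lead time = 168.900 × 9 = 1,520.10
Reorder point = 1,520.10 + 350 = 1,870.10 → round up

1,871 pallets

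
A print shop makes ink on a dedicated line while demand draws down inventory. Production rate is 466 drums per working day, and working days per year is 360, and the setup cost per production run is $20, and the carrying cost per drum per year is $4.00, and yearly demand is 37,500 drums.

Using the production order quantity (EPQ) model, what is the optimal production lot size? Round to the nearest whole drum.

Daily demand d = 37,500/360 = 104.167; p = 466; 1 − d/p = 0.77647
EPQ = √(2DS / (H(1 − d/p)))
    = √(2 × 37,500 × 20 / (4 × 0.77647)) ≈ 694.95

695 drums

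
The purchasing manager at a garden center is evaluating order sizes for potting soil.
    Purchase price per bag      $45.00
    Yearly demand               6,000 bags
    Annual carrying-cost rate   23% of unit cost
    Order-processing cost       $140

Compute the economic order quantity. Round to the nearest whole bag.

403 bags

Holding cost per bag per year: H = 23% × $45 = $10.3500
Optimal lot size Q* = (2 × 6,000 × $140 / $10.35)^½ ≈ 402.89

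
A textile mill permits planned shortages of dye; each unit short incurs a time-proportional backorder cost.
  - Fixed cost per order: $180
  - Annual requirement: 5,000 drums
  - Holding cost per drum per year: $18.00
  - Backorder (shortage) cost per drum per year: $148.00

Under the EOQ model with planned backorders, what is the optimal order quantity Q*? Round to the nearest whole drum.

Q* = √(2DS/H) · √((H + b)/b)
   = √(2 × 5,000 × 180 / 18) · √((18 + 148) / 148)
   = 316.228 × 1.0591 ≈ 334.91

335 drums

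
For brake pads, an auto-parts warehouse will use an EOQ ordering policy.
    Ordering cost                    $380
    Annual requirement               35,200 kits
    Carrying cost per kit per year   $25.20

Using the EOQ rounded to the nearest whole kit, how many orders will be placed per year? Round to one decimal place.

34.2 orders per year

EOQ = √(2DS/H) = √(2 × 35,200 × 380 / 25.2)
    = √(1,061,587.30) ≈ 1,030.33 → Q = 1,030
N = D/Q = 35,200/1,030 ≈ 34.175 orders/yr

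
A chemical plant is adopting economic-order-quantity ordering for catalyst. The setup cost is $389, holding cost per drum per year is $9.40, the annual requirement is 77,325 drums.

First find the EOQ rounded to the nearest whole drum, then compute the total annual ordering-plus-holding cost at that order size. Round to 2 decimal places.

$23,780.10

2DS/H = 2·77,325·389/9.4 = 6,399,877.66
EOQ = √6,399,877.66 ≈ 2,529.80 → Q = 2,530 drums
Annual ordering cost = (D/Q)·S = (77,325/2,530) × 389 = $11,889.10
Annual holding cost  = (Q/2)·H = (2,530/2) × 9.4 = $11,891.00
Total = $11,889.10 + $11,891.00 = $23,780.10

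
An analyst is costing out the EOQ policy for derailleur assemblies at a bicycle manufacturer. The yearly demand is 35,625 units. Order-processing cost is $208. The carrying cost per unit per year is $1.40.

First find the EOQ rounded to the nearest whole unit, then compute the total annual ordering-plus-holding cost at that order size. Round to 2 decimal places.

Optimal lot size Q* = (2 × 35,625 × $208 / $1.4)^½ ≈ 3,253.57 → Q = 3,254 units
Ordering: D/Q × S = 35,625/3,254 × $208 = $2,277.20
Holding:  Q/2 × H = 3,254/2 × $1.4 = $2,277.80
Total = $2,277.20 + $2,277.80 = $4,555.00

$4,555.00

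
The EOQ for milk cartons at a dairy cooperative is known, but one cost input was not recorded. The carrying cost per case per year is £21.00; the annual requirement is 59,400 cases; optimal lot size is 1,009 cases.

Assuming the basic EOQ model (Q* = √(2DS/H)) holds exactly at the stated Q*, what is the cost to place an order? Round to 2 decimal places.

From Q* = √(2DS/H) ⇒ Q*² = 2DS/H.
S = Q²H / (2D) = 1,009² × 21 / (2 × 59,400) = 179.9638

£179.96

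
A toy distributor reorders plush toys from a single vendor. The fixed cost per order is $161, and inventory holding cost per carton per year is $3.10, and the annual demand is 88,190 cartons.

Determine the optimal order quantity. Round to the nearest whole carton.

2DS/H = 2·88,190·161/3.1 = 9,160,380.65
EOQ = √9,160,380.65 ≈ 3,026.61

3,027 cartons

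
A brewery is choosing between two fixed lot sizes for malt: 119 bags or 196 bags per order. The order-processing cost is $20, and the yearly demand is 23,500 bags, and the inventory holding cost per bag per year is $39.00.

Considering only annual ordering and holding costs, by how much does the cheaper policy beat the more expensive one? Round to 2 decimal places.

$50.12

TC(Q) = (D/Q)S + (Q/2)H
TC(119) = (23,500/119)×20 + (119/2)×39 = $6,270.08
TC(196) = (23,500/196)×20 + (196/2)×39 = $6,219.96
|ΔTC| = |$6,270.08 − $6,219.96| = $50.12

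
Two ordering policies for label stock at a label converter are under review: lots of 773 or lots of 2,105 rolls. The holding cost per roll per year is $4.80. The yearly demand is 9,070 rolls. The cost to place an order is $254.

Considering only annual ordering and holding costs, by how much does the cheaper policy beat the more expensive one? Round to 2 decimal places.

$1,310.92

For each Q, cost = (D/Q)·S + (Q/2)·H.
TC(773) = (9,070/773)×254 + (773/2)×4.8 = $4,835.51
TC(2,105) = (9,070/2,105)×254 + (2,105/2)×4.8 = $6,146.43
Lots of 773 are cheaper by $1,310.92.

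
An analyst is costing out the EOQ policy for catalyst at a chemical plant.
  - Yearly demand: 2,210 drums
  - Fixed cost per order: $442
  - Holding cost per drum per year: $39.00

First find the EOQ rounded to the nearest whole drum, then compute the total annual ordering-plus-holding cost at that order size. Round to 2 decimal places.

$8,728.80

2DS/H = 2·2,210·442/39 = 50,093.33
EOQ = √50,093.33 ≈ 223.82 → Q = 224 drums
Orders/yr = 2,210/224 = 9.866; ordering cost = 9.866 × $442 = $4,360.80
Average inventory = 224/2 = 112; holding cost = 112 × $39 = $4,368.00
Total = $4,360.80 + $4,368.00 = $8,728.80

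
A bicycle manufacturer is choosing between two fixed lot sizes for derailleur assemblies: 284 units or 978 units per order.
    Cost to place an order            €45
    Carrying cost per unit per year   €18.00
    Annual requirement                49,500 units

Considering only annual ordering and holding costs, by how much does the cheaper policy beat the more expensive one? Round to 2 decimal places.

TC(Q) = (D/Q)S + (Q/2)H
TC(284) = (49,500/284)×45 + (284/2)×18 = €10,399.31
TC(978) = (49,500/978)×45 + (978/2)×18 = €11,079.61
|ΔTC| = |€10,399.31 − €11,079.61| = €680.30

€680.30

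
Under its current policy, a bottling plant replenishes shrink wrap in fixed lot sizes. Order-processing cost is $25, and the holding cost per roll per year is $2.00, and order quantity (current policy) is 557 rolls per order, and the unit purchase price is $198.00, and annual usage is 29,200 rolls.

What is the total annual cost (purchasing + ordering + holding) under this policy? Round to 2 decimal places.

Orders/yr = 29,200/557 = 52.424; ordering cost = 52.424 × $25 = $1,310.59
Average inventory = 557/2 = 278.5; holding cost = 278.5 × $2 = $557.00
Purchase cost = D·C = 29,200 × 198 = $5,781,600.00
Total = $1,310.59 + $557.00 + $5,781,600.00 = $5,783,467.59

$5,783,467.59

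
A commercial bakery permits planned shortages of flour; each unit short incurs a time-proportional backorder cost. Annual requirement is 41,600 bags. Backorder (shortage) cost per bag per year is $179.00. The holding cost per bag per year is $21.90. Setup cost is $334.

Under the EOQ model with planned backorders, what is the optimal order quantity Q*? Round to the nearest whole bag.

1,193 bags

Basic EOQ = √(2·41,600·334/21.9) = 1,126.452
Backorder adjustment √((H+b)/b) = √((21.9+179)/179) = 1.0594
Q* = 1,126.452 × 1.0594 ≈ 1,193.37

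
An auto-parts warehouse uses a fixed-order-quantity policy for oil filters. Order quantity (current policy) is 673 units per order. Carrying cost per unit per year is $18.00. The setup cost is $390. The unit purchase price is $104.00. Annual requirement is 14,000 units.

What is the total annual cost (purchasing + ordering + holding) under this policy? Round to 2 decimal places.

Ordering: D/Q × S = 14,000/673 × $390 = $8,112.93
Holding:  Q/2 × H = 673/2 × $18 = $6,057.00
Purchase cost = D·C = 14,000 × 104 = $1,456,000.00
Total = $8,112.93 + $6,057.00 + $1,456,000.00 = $1,470,169.93

$1,470,169.93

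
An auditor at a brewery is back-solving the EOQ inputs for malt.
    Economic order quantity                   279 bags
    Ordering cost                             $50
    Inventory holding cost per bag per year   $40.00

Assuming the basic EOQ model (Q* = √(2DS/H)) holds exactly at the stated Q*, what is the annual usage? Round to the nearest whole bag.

31,136 bags per year

Since Q* = (2DS/H)^½, squaring gives Q*²·H = 2DS.
D = Q²H / (2S) = 279² × 40 / (2 × 50) = 31,136.40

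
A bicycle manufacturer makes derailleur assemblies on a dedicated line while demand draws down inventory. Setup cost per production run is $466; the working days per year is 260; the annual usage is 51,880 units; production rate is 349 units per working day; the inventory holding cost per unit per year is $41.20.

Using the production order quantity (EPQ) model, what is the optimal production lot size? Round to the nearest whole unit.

Daily demand d = 51,880/260 = 199.538; p = 349; 1 − d/p = 0.42826
EPQ = √(2DS / (H(1 − d/p)))
    = √(2 × 51,880 × 466 / (41.2 × 0.42826)) ≈ 1,655.42

1,655 units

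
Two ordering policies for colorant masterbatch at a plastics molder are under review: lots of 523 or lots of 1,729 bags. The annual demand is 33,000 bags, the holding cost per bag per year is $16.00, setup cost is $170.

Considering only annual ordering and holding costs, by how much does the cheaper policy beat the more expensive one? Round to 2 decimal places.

For each Q, cost = (D/Q)·S + (Q/2)·H.
TC(523) = (33,000/523)×170 + (523/2)×16 = $14,910.58
TC(1,729) = (33,000/1,729)×170 + (1,729/2)×16 = $17,076.65
Lots of 523 are cheaper by $2,166.07.

$2,166.07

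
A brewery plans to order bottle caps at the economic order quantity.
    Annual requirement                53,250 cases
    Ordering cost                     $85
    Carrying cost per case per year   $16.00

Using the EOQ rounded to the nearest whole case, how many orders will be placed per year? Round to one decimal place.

70.8 orders per year

EOQ = √(2DS/H) = √(2 × 53,250 × 85 / 16)
    = √(565,781.25) ≈ 752.18 → Q = 752
Orders per year = D/Q = 53,250 / 752 = 70.811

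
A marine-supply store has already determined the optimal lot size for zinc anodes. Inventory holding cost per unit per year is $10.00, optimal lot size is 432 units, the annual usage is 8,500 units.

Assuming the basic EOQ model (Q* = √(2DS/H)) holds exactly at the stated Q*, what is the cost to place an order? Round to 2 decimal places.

Since Q* = (2DS/H)^½, squaring gives Q*²·H = 2DS.
S = Q²H / (2D) = 432² × 10 / (2 × 8,500) = 109.7788

$109.78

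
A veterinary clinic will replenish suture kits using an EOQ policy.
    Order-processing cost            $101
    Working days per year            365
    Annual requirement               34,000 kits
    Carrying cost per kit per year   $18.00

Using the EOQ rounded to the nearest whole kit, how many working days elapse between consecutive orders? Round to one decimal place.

6.6 days

2DS/H = 2·34,000·101/18 = 381,555.56
EOQ = √381,555.56 ≈ 617.70 → Q = 618 kits
Days between orders = 365 / (D/Q) = 365 / 55.016 ≈ 6.634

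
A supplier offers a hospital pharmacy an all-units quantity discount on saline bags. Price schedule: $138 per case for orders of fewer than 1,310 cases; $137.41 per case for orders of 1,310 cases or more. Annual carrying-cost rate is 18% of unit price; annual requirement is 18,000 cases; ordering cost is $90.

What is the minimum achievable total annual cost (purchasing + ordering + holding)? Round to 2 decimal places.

H₁ = 18%×$138 = $24.8400;  H₂ = 18%×$137.41 = $24.7338
EOQ₁ = √(2×18,000×90/24.8400) = 361.16  (< 1,310, feasible at tier 1)
EOQ₂ = √(2×18,000×90/24.7338) = 361.93  (< 1,310 → use Q = 1,310 at tier-2 price)
TC(tier 1 (EOQ₁), Q≈361.2) = $2,492,971.15
TC(tier 2, Q≈1,310.0) = $2,490,817.28
Minimum at tier 2: $2,490,817.28

$2,490,817.28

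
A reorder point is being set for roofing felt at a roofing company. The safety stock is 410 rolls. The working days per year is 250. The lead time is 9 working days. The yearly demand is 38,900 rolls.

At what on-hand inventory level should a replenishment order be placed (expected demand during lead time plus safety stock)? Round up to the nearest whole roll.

Daily demand d = 38,900 / 250 = 155.600 rolls/day
Demand during lead time = 155.600 × 9 = 1,400.40
Reorder point = 1,400.40 + 410 = 1,810.40 → round up

1,811 rolls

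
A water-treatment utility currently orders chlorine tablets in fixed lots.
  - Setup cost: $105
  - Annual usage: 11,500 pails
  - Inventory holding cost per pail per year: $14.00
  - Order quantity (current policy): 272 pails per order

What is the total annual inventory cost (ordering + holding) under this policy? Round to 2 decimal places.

Orders/yr = 11,500/272 = 42.279; ordering cost = 42.279 × $105 = $4,439.34
Average inventory = 272/2 = 136; holding cost = 136 × $14 = $1,904.00
Total = $4,439.34 + $1,904.00 = $6,343.34

$6,343.34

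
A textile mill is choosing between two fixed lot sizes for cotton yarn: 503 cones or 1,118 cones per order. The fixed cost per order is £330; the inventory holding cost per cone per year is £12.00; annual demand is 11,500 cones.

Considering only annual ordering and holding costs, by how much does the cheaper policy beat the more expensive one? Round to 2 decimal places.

Annual cost at Q: ordering D·S/Q plus holding Q·H/2.
TC(503) = (11,500/503)×330 + (503/2)×12 = £10,562.73
TC(1,118) = (11,500/1,118)×330 + (1,118/2)×12 = £10,102.45
Cheaper: Q = 1,118.  Difference = £460.28

£460.28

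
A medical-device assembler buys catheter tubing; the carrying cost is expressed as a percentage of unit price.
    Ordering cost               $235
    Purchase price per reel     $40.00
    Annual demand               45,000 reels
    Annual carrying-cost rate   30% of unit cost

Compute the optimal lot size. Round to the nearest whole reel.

1,328 reels

H = i·C = 0.3 × $40 = $12.0000 per reel-year
2DS/H = 2·45,000·235/12 = 1,762,500.00
EOQ = √1,762,500.00 ≈ 1,327.59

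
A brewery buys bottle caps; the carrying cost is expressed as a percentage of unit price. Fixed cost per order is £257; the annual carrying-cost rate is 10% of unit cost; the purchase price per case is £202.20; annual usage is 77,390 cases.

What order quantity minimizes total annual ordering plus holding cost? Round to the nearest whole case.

1,403 cases

Carrying cost H = £202.2 × 10% = £20.2200/case/yr
EOQ = √(2DS/H) = √(2 × 77,390 × 257 / 20.22)
    = √(1,967,282.89) ≈ 1,402.60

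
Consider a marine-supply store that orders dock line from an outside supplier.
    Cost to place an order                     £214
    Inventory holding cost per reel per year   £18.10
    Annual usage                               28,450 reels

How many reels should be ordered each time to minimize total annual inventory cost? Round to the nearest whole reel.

2DS/H = 2·28,450·214/18.1 = 672,740.33
EOQ = √672,740.33 ≈ 820.21

820 reels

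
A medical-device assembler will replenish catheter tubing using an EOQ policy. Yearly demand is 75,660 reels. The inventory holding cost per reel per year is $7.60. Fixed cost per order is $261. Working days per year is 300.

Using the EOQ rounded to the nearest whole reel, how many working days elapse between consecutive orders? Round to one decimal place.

Optimal lot size Q* = (2 × 75,660 × $261 / $7.6)^½ ≈ 2,279.62 → Q = 2,280 reels
T = Q/D × 300 days = 2,280/75,660 × 300 = 9.040 days

9.0 days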